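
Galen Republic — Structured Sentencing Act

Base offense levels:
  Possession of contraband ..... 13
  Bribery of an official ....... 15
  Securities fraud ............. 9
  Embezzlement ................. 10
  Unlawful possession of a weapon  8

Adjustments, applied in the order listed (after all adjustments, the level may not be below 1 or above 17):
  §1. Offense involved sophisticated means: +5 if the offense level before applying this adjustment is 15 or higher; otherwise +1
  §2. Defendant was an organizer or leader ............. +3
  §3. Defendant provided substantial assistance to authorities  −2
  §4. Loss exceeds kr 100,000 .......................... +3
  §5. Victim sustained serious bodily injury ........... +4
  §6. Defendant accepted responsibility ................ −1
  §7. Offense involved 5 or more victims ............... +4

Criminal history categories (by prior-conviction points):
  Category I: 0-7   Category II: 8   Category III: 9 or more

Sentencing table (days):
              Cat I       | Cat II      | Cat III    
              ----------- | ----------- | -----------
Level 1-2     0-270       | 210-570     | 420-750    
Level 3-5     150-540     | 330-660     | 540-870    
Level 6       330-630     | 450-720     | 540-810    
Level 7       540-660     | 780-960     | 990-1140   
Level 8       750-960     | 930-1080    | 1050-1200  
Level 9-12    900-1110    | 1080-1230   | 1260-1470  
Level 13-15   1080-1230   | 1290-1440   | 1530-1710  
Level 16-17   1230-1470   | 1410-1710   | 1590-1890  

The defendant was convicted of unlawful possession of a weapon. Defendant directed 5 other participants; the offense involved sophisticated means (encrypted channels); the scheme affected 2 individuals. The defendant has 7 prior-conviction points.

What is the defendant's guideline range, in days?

900-1110 days

Base offense level for unlawful possession of a weapon: 8.
§1 applies (level before this adjustment is 8 < 15, so +1): 8 + 1 = 9.
§2 applies: 9 + 3 = 12.
§4 does not apply.
§6 does not apply.
§7 does not apply.
Final offense level: 12.
Criminal history: 7 prior points → Category I (0-7).
Level 12 falls in the 9-12 band.
Grid: Level 9-12 × Category I = 900-1110 days.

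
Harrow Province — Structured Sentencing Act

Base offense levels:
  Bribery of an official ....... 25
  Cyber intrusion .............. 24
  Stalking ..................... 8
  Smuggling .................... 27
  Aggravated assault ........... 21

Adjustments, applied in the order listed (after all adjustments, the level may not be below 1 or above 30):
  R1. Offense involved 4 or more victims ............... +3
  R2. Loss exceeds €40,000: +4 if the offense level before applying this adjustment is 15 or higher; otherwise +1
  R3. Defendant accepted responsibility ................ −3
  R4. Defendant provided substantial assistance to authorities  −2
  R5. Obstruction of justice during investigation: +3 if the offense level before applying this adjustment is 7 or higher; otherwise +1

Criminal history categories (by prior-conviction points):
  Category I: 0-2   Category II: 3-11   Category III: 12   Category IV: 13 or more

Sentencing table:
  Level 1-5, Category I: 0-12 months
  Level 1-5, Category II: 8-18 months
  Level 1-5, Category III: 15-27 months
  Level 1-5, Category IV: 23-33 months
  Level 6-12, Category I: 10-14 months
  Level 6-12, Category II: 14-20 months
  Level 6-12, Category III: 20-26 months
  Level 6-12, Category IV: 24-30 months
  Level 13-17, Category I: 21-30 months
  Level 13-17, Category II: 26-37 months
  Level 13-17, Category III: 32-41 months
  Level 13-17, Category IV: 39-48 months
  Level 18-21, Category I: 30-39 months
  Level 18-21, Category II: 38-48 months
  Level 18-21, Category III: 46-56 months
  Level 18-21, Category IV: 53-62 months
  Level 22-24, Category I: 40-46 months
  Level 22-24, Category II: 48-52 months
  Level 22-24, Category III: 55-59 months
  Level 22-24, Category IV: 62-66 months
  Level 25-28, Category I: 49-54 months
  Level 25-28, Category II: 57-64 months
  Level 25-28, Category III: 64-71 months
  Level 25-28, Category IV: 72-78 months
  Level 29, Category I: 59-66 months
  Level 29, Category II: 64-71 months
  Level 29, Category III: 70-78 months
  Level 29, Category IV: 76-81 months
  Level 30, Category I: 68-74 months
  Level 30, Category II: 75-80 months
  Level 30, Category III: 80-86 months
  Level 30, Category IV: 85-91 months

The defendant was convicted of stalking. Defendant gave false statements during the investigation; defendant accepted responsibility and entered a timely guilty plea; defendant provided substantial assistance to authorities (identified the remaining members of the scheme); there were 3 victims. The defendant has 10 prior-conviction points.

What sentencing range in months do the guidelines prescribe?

Base offense level for stalking: 8.
R3 applies: 8 − 3 = 5.
R4 applies: 5 − 2 = 3.
R5 applies (level before this adjustment is 3 < 7, so +1): 3 + 1 = 4.
Final offense level: 4.
Criminal history: 10 prior points → Category II (3-11).
Level 4 falls in the 1-5 band.
Grid: Level 1-5 × Category II = 8-18 months.

8-18 months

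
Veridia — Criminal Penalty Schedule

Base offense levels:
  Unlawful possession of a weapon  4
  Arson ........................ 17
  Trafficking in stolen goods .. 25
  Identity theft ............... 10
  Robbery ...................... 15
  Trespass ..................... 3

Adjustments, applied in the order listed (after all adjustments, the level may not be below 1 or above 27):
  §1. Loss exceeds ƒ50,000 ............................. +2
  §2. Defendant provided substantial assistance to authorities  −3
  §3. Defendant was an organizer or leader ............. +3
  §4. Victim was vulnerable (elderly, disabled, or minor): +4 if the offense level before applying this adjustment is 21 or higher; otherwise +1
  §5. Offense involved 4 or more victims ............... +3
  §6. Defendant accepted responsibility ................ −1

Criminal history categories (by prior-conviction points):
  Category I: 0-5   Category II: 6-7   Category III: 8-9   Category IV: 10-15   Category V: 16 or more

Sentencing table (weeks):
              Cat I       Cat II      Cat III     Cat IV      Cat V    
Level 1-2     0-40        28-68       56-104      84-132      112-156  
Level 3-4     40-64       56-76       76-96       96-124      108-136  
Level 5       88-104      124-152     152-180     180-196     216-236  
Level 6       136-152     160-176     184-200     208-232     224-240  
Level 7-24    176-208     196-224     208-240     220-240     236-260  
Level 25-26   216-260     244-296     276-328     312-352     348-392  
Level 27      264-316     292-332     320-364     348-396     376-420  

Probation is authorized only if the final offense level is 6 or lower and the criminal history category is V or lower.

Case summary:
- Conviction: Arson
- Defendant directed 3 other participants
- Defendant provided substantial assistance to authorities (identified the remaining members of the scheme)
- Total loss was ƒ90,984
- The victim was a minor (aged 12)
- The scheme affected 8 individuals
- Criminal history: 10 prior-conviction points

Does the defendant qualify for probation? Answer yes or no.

No

Base offense level for arson: 17.
§1 applies: 17 + 2 = 19.
§2 applies: 19 − 3 = 16.
§3 applies: 16 + 3 = 19.
§4 applies (level before this adjustment is 19 < 21, so +1): 19 + 1 = 20.
§5 applies: 20 + 3 = 23.
Final offense level: 23.
Criminal history: 10 prior points → Category IV (10-15).
Level 23 falls in the 7-24 band.
Grid: Level 7-24 × Category IV = 220-240 weeks.
Probation check: level 23 > 6 and category IV ≤ V → not eligible.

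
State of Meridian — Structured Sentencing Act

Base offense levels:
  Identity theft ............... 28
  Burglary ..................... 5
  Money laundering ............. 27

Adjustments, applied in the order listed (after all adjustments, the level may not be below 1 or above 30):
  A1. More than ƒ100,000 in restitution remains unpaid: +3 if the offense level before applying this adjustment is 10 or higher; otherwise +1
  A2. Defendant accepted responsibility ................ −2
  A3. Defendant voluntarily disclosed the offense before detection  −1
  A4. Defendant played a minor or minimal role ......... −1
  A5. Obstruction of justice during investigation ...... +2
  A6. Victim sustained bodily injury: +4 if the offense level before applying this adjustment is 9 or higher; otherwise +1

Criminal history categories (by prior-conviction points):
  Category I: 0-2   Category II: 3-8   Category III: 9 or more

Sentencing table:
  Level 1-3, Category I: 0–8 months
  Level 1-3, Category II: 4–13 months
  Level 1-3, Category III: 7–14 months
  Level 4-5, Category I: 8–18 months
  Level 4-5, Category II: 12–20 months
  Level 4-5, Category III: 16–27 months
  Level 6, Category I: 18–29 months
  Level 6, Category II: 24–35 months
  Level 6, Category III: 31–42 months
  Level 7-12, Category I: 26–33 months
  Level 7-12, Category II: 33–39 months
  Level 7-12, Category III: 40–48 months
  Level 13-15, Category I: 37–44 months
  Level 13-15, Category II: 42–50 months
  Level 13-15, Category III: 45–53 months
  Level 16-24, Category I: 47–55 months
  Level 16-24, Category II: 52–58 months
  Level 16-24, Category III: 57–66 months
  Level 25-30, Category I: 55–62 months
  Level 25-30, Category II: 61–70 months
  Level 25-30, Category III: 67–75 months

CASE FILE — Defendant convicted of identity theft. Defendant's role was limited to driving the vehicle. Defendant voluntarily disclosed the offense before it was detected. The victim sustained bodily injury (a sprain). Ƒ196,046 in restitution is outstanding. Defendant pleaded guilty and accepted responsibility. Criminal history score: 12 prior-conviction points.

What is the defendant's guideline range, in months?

Base offense level for identity theft: 28.
A1 applies (level before this adjustment is 28 ≥ 10, so +3): 28 + 3 = 31.
A2 applies: 31 − 2 = 29.
A3 applies: 29 − 1 = 28.
A4 applies: 28 − 1 = 27.
A5 does not apply.
A6 applies (level before this adjustment is 27 ≥ 9, so +4): 27 + 4 = 31.
Level 31 exceeds the maximum of 30; capped at 30.
Final offense level: 30.
Criminal history: 12 prior points → Category III (9+).
Level 30 falls in the 25-30 band.
Grid: Level 25-30 × Category III = 67-75 months.

67-75 months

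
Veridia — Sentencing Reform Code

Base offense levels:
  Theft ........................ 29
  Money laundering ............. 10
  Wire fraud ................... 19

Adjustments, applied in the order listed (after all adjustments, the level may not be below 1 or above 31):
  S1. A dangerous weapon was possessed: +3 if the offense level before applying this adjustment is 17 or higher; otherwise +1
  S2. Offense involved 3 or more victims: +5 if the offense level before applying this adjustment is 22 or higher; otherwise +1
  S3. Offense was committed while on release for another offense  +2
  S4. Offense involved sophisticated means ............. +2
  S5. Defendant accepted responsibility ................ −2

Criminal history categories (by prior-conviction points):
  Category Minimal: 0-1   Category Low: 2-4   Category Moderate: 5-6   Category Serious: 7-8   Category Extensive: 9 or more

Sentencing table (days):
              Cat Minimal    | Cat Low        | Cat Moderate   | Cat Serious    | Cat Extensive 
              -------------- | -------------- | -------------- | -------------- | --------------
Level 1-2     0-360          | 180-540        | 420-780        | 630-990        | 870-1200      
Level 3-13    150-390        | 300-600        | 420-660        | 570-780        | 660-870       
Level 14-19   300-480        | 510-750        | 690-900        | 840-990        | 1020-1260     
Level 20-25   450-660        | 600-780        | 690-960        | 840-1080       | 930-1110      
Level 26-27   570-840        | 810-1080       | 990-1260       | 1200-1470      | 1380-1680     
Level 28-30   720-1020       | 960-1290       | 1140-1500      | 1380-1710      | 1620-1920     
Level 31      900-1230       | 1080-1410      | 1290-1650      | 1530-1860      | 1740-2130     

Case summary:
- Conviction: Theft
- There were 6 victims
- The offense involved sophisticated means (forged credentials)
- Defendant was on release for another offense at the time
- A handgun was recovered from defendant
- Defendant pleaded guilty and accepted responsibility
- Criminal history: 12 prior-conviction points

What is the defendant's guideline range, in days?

Base offense level for theft: 29.
S1 applies (level before this adjustment is 29 ≥ 17, so +3): 29 + 3 = 32.
S2 applies (level before this adjustment is 32 ≥ 22, so +5): 32 + 5 = 37.
S3 applies: 37 + 2 = 39.
S4 applies: 39 + 2 = 41.
S5 applies: 41 − 2 = 39.
Level 39 exceeds the maximum of 31; capped at 31.
Final offense level: 31.
Criminal history: 12 prior points → Category Extensive (9+).
Level 31 falls in the 31 band.
Grid: Level 31 × Category Extensive = 1740-2130 days.

1740-2130 days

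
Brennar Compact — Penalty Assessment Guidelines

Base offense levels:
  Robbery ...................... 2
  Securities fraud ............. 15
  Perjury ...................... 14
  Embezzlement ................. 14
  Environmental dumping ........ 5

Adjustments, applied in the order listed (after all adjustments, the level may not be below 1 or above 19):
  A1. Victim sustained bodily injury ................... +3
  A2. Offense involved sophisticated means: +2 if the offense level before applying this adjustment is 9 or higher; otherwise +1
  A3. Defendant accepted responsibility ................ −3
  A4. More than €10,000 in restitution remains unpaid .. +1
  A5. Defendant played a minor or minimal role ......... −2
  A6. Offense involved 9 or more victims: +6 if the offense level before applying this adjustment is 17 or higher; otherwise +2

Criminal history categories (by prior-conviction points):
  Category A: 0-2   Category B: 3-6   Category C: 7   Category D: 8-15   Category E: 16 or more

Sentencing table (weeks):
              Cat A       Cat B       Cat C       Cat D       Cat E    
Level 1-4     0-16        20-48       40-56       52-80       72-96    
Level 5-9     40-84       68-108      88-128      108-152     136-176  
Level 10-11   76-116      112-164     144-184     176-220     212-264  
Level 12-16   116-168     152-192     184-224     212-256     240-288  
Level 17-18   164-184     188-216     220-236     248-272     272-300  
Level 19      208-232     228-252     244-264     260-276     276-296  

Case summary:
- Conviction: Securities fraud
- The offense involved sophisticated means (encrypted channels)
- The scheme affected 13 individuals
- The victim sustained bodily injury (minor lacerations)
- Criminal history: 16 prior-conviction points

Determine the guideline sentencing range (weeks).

276-296 weeks

Base offense level for securities fraud: 15.
A1 applies: 15 + 3 = 18.
A2 applies (level before this adjustment is 18 ≥ 9, so +2): 18 + 2 = 20.
A4 does not apply.
A6 applies (level before this adjustment is 20 ≥ 17, so +6): 20 + 6 = 26.
Level 26 exceeds the maximum of 19; capped at 19.
Final offense level: 19.
Criminal history: 16 prior points → Category E (16+).
Level 19 falls in the 19 band.
Grid: Level 19 × Category E = 276-296 weeks.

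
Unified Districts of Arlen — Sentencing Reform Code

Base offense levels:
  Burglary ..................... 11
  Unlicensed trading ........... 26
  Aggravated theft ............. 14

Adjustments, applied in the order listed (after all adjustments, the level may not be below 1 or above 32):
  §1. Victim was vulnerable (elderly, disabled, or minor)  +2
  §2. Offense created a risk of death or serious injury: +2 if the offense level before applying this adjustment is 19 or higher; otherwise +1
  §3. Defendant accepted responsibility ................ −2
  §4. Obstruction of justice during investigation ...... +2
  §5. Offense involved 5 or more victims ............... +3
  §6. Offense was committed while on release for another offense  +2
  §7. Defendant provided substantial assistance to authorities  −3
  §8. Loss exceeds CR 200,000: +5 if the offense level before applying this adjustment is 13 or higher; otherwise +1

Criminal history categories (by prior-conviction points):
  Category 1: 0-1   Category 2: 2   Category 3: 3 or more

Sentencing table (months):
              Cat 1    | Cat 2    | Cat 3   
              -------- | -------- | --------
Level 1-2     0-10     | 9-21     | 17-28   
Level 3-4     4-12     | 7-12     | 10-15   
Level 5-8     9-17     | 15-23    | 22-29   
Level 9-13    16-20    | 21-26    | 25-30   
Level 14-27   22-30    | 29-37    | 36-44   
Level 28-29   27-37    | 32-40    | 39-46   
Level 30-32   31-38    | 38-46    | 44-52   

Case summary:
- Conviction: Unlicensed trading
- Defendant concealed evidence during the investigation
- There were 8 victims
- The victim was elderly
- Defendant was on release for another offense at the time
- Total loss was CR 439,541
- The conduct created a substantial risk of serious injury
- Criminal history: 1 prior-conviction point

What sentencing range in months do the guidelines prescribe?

Base offense level for unlicensed trading: 26.
§1 applies: 26 + 2 = 28.
§2 applies (level before this adjustment is 28 ≥ 19, so +2): 28 + 2 = 30.
§4 applies: 30 + 2 = 32.
§5 applies: 32 + 3 = 35.
§6 applies: 35 + 2 = 37.
§8 applies (level before this adjustment is 37 ≥ 13, so +5): 37 + 5 = 42.
Level 42 exceeds the maximum of 32; capped at 32.
Final offense level: 32.
Criminal history: 1 prior point → Category 1 (0-1).
Level 32 falls in the 30-32 band.
Grid: Level 30-32 × Category 1 = 31-38 months.

31-38 months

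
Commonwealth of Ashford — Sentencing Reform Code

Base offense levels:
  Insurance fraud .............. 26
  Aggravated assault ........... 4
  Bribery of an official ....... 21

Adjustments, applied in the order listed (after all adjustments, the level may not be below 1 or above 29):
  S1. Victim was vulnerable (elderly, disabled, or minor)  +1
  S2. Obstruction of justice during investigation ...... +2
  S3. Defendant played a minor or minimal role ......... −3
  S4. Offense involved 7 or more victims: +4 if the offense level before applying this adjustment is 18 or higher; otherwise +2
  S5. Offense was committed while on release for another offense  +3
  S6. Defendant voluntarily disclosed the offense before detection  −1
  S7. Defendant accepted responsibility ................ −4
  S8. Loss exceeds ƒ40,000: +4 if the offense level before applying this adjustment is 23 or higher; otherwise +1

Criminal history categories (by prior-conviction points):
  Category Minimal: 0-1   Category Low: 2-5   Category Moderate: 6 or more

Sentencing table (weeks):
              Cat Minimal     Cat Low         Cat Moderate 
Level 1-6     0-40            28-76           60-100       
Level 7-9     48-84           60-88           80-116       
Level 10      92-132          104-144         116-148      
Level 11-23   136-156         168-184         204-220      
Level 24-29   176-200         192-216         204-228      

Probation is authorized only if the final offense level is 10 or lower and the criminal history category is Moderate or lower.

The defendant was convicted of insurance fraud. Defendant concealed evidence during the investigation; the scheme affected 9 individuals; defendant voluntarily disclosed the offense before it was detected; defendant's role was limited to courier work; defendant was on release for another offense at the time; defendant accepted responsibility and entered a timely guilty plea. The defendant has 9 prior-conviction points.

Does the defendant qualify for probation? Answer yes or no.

Base offense level for insurance fraud: 26.
S2 applies: 26 + 2 = 28.
S3 applies: 28 − 3 = 25.
S4 applies (level before this adjustment is 25 ≥ 18, so +4): 25 + 4 = 29.
S5 applies: 29 + 3 = 32.
S6 applies: 32 − 1 = 31.
S7 applies: 31 − 4 = 27.
Final offense level: 27.
Criminal history: 9 prior points → Category Moderate (6+).
Level 27 falls in the 24-29 band.
Grid: Level 24-29 × Category Moderate = 204-228 weeks.
Probation check: level 27 > 10 and category Moderate ≤ Moderate → not eligible.

No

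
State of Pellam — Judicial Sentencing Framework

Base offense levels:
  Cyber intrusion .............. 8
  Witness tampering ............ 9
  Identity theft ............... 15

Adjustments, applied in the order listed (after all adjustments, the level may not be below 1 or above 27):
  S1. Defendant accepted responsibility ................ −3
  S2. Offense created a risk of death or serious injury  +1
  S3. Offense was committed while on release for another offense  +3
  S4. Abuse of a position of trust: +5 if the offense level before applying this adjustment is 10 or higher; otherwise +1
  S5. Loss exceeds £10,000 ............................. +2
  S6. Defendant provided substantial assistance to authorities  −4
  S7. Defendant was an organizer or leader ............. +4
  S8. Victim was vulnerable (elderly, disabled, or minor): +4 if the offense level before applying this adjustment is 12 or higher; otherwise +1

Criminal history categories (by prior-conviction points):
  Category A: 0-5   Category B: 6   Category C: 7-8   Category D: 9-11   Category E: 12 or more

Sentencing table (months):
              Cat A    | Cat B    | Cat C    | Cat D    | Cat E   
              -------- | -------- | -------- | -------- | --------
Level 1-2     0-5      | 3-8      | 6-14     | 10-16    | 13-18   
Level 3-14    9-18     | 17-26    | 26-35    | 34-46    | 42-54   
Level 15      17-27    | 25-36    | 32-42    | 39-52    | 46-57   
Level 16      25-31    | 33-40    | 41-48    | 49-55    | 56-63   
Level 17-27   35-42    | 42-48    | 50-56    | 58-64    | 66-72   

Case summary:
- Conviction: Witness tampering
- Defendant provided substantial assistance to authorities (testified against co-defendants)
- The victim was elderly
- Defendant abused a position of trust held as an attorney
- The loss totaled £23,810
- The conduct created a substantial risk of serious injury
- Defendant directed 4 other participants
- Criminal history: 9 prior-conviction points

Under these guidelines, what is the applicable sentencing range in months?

Base offense level for witness tampering: 9.
S1 does not apply.
S2 applies: 9 + 1 = 10.
S3 does not apply.
S4 applies (level before this adjustment is 10 ≥ 10, so +5): 10 + 5 = 15.
S5 applies: 15 + 2 = 17.
S6 applies: 17 − 4 = 13.
S7 applies: 13 + 4 = 17.
S8 applies (level before this adjustment is 17 ≥ 12, so +4): 17 + 4 = 21.
Final offense level: 21.
Criminal history: 9 prior points → Category D (9-11).
Level 21 falls in the 17-27 band.
Grid: Level 17-27 × Category D = 58-64 months.

58-64 months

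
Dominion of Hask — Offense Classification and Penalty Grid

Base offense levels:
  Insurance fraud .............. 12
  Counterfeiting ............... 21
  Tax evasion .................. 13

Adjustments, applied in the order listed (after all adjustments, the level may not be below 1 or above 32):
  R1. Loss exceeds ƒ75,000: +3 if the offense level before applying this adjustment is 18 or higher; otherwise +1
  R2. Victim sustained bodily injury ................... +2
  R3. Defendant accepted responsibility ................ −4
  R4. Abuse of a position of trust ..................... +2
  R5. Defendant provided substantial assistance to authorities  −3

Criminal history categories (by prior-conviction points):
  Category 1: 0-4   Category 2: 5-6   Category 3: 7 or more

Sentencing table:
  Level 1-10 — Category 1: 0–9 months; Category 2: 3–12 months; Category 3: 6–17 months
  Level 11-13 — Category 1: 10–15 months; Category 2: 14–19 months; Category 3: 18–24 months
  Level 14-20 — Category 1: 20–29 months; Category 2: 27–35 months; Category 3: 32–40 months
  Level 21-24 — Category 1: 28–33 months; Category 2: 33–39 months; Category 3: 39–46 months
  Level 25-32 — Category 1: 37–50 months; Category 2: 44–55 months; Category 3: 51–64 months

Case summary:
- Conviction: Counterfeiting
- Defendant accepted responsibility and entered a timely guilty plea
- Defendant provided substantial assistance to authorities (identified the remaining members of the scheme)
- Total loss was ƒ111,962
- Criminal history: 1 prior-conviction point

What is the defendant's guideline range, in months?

Base offense level for counterfeiting: 21.
R1 applies (level before this adjustment is 21 ≥ 18, so +3): 21 + 3 = 24.
R3 applies: 24 − 4 = 20.
R4 does not apply.
R5 applies: 20 − 3 = 17.
Final offense level: 17.
Criminal history: 1 prior point → Category 1 (0-4).
Level 17 falls in the 14-20 band.
Grid: Level 14-20 × Category 1 = 20-29 months.

20-29 months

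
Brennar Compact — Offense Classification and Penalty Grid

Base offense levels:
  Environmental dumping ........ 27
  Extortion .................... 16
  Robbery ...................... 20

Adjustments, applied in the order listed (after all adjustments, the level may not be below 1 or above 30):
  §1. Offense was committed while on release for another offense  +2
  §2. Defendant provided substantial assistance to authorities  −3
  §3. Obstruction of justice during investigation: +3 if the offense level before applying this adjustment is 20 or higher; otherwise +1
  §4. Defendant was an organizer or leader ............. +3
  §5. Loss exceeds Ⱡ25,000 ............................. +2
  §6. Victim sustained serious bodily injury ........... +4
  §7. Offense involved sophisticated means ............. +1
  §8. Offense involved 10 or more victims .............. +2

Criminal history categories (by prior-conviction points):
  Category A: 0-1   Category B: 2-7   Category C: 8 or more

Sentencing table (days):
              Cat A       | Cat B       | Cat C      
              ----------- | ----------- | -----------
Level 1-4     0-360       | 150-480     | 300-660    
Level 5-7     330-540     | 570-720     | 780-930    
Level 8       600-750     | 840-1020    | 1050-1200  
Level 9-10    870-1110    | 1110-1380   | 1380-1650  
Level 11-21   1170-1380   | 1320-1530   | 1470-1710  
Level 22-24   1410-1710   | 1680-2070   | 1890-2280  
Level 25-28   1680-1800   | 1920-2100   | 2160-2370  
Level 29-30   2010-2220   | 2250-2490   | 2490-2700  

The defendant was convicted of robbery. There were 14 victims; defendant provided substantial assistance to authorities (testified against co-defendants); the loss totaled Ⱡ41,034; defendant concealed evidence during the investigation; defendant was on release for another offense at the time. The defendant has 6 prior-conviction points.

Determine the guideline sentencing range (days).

Base offense level for robbery: 20.
§1 applies: 20 + 2 = 22.
§2 applies: 22 − 3 = 19.
§3 applies (level before this adjustment is 19 < 20, so +1): 19 + 1 = 20.
§4 does not apply.
§5 applies: 20 + 2 = 22.
§8 applies: 22 + 2 = 24.
Final offense level: 24.
Criminal history: 6 prior points → Category B (2-7).
Level 24 falls in the 22-24 band.
Grid: Level 22-24 × Category B = 1680-2070 days.

1680-2070 days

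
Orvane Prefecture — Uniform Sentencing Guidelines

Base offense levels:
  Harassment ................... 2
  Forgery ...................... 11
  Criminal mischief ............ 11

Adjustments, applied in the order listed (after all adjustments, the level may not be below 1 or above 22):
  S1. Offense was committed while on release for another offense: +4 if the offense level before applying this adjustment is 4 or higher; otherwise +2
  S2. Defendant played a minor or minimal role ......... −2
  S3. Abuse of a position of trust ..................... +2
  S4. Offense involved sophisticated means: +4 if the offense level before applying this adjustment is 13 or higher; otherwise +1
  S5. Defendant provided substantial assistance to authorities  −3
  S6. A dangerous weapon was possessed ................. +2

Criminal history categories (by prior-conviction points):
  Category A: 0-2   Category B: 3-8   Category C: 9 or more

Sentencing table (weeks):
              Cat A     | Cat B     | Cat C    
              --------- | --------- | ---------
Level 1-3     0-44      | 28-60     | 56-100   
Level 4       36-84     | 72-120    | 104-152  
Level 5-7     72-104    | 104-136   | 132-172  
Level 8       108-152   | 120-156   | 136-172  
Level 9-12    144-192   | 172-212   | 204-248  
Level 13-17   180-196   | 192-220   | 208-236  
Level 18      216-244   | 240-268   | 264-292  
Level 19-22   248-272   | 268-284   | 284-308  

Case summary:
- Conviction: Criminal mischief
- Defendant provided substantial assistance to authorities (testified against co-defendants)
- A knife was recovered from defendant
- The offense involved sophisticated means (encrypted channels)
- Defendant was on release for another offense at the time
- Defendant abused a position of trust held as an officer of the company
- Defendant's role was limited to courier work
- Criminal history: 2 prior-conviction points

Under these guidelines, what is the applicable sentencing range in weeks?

216-244 weeks

Base offense level for criminal mischief: 11.
S1 applies (level before this adjustment is 11 ≥ 4, so +4): 11 + 4 = 15.
S2 applies: 15 − 2 = 13.
S3 applies: 13 + 2 = 15.
S4 applies (level before this adjustment is 15 ≥ 13, so +4): 15 + 4 = 19.
S5 applies: 19 − 3 = 16.
S6 applies: 16 + 2 = 18.
Final offense level: 18.
Criminal history: 2 prior points → Category A (0-2).
Level 18 falls in the 18 band.
Grid: Level 18 × Category A = 216-244 weeks.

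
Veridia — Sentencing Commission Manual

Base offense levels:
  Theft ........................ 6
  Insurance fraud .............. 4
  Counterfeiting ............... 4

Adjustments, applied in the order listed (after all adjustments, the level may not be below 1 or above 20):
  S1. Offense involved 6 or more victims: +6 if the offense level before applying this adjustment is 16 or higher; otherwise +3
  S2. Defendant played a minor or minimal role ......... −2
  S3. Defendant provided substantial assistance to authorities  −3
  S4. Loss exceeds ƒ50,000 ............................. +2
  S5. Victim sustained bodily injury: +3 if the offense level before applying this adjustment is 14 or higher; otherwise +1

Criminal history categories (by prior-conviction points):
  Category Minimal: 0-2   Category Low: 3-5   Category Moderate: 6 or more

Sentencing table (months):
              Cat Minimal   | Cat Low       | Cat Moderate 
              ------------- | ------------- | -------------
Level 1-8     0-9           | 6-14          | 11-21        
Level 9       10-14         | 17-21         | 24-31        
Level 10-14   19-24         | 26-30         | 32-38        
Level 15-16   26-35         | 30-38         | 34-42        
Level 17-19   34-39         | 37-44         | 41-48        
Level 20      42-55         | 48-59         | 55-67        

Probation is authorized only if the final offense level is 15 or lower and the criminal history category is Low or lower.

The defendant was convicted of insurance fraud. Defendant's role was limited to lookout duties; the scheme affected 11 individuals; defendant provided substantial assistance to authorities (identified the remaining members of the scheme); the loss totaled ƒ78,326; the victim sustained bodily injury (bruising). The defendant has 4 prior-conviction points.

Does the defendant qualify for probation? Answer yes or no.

Base offense level for insurance fraud: 4.
S1 applies (level before this adjustment is 4 < 16, so +3): 4 + 3 = 7.
S2 applies: 7 − 2 = 5.
S3 applies: 5 − 3 = 2.
S4 applies: 2 + 2 = 4.
S5 applies (level before this adjustment is 4 < 14, so +1): 4 + 1 = 5.
Final offense level: 5.
Criminal history: 4 prior points → Category Low (3-5).
Level 5 falls in the 1-8 band.
Grid: Level 1-8 × Category Low = 6-14 months.
Probation check: level 5 ≤ 15 and category Low ≤ Low → eligible.

Yes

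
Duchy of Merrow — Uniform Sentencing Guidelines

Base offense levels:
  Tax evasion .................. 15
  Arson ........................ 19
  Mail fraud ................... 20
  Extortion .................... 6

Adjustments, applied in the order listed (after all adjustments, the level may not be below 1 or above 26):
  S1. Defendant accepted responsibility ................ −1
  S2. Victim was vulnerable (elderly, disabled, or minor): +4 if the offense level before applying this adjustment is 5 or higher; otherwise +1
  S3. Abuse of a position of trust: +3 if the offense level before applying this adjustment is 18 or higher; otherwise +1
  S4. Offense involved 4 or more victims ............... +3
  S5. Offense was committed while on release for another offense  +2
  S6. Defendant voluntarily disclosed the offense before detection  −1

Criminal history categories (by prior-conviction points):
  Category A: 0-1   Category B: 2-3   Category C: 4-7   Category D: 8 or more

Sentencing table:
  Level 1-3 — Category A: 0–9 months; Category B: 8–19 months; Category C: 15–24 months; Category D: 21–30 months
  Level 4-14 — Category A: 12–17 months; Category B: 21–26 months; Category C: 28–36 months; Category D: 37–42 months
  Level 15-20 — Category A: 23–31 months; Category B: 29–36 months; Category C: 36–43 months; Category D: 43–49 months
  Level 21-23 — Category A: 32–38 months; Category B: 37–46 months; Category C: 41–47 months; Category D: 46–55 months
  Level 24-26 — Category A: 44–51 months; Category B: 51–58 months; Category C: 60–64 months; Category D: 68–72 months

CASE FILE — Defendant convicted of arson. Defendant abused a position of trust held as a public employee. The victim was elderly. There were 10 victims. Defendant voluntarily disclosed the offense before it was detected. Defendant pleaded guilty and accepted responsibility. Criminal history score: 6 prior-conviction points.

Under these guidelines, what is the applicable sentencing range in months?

60-64 months

Base offense level for arson: 19.
S1 applies: 19 − 1 = 18.
S2 applies (level before this adjustment is 18 ≥ 5, so +4): 18 + 4 = 22.
S3 applies (level before this adjustment is 22 ≥ 18, so +3): 22 + 3 = 25.
S4 applies: 25 + 3 = 28.
S5 does not apply.
S6 applies: 28 − 1 = 27.
Level 27 exceeds the maximum of 26; capped at 26.
Final offense level: 26.
Criminal history: 6 prior points → Category C (4-7).
Level 26 falls in the 24-26 band.
Grid: Level 24-26 × Category C = 60-64 months.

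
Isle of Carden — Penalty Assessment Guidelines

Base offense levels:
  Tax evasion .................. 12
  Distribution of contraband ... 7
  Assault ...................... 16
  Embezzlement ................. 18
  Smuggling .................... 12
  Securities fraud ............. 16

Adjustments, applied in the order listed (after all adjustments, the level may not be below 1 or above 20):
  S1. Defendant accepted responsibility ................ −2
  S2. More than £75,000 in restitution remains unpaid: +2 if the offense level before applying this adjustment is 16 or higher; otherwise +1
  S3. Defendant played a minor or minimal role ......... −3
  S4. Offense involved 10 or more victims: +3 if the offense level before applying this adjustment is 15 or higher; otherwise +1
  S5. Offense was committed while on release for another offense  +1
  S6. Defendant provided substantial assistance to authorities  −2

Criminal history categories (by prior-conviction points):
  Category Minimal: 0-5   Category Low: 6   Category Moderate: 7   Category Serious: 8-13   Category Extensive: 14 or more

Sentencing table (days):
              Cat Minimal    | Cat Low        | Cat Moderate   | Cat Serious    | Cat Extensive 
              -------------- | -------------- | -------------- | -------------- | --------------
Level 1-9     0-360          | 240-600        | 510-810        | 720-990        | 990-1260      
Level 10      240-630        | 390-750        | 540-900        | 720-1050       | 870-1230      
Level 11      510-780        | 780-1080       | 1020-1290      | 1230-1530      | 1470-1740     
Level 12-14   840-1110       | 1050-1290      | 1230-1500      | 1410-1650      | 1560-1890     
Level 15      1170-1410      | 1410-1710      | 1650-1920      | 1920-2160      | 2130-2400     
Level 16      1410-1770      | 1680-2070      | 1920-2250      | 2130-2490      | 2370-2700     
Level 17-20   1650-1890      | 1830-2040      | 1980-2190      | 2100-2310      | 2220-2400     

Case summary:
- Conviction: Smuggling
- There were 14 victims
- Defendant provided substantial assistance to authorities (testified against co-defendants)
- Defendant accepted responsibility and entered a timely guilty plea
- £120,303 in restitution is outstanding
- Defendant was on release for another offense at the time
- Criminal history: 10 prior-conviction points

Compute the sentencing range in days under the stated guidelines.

Base offense level for smuggling: 12.
S1 applies: 12 − 2 = 10.
S2 applies (level before this adjustment is 10 < 16, so +1): 10 + 1 = 11.
S4 applies (level before this adjustment is 11 < 15, so +1): 11 + 1 = 12.
S5 applies: 12 + 1 = 13.
S6 applies: 13 − 2 = 11.
Final offense level: 11.
Criminal history: 10 prior points → Category Serious (8-13).
Level 11 falls in the 11 band.
Grid: Level 11 × Category Serious = 1230-1530 days.

1230-1530 days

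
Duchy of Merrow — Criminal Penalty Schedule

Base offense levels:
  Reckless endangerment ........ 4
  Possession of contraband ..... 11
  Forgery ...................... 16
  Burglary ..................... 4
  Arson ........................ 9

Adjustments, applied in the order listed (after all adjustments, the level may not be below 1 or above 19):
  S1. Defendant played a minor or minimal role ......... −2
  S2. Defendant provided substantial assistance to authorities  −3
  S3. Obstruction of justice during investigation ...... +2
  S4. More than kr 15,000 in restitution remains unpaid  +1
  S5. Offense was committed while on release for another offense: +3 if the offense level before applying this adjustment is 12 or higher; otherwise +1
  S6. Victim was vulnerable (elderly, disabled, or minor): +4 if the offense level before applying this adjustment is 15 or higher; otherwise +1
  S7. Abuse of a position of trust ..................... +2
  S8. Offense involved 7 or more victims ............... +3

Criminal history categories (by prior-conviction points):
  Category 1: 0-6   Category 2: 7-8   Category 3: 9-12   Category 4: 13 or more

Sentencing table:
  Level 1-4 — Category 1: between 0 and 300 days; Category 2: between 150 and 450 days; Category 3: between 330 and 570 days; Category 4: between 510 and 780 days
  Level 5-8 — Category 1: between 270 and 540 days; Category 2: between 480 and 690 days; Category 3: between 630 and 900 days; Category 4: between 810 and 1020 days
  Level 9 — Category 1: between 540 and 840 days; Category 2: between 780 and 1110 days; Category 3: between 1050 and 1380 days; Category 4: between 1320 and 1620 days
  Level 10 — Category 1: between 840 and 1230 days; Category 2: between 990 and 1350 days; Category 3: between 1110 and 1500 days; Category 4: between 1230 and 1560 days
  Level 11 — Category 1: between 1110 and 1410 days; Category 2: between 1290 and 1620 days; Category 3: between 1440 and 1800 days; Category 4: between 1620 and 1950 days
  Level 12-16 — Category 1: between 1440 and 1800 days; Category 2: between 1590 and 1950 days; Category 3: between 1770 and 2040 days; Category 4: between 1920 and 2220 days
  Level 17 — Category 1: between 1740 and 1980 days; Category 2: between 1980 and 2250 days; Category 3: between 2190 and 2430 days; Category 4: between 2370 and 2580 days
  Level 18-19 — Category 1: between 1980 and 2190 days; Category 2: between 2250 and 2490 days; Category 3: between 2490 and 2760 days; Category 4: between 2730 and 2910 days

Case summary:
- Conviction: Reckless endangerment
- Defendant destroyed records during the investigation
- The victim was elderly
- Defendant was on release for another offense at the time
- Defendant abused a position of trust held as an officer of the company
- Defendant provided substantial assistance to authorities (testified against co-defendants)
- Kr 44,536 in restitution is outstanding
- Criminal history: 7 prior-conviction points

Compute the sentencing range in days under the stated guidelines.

Base offense level for reckless endangerment: 4.
S2 applies: 4 − 3 = 1.
S3 applies: 1 + 2 = 3.
S4 applies: 3 + 1 = 4.
S5 applies (level before this adjustment is 4 < 12, so +1): 4 + 1 = 5.
S6 applies (level before this adjustment is 5 < 15, so +1): 5 + 1 = 6.
S7 applies: 6 + 2 = 8.
Final offense level: 8.
Criminal history: 7 prior points → Category 2 (7-8).
Level 8 falls in the 5-8 band.
Grid: Level 5-8 × Category 2 = 480-690 days.

480-690 days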